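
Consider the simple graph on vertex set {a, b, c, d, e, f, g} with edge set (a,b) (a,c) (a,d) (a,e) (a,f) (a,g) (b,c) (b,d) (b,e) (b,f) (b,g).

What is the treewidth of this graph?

2

A width-2 tree decomposition is:
Bags: B1 = {a, b, f}  B2 = {a, b, c}  B3 = {a, b, d}  B4 = {a, b, g}  B5 = {a, b, e}
Tree: B1–B2, B1–B3, B1–B4, B3–B5
Each bag holds 3 vertices, so the decomposition has width 2, which upper-bounds the treewidth. On the other hand G contains the 3-clique {a, b, d}. A clique must lie in a single bag of any decomposition, so no decomposition can have width below 2. Hence tw(G) = 2 exactly.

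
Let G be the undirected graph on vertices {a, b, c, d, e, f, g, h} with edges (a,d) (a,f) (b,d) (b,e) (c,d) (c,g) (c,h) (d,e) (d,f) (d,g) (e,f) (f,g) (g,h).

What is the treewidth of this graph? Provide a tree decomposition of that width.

Treewidth 2.
Bags: B1 = {d, e, f}  B2 = {a, d, f}  B3 = {b, d, e}  B4 = {d, f, g}  B5 = {c, d, g}  B6 = {c, g, h}
Tree: B1–B2, B1–B3, B2–B4, B4–B5, B5–B6

The largest bag has 3 vertices, giving width 2; this decomposition certifies tw(G) ≤ 2. For the lower bound, the 3 vertices {c, d, g} are pairwise adjacent, and any tree decomposition puts a clique entirely inside one bag — forcing width ≥ 2. Therefore the treewidth is 2.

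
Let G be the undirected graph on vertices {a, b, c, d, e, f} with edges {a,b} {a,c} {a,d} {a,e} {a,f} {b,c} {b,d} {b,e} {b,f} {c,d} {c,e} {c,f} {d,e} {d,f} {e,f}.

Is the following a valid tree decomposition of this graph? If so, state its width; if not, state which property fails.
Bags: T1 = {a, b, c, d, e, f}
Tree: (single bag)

Yes; width 5.

Vertex coverage: the bags together contain {a, b, c, d, e, f}, the full vertex set. Edge coverage: each edge of G has both endpoints in at least one bag. Running intersection: for every vertex, the bags containing it form a connected subtree. All three properties hold, so this is a valid tree decomposition of width max|bag| − 1 = 5, and hence tw(G) ≤ 5.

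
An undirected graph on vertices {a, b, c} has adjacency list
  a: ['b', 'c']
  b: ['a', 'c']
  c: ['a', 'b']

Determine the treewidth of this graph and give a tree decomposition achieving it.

With just one bag of size 3, the width is 3 − 1 = 2, so tw(G) ≤ 2. On the other hand G contains the 3-clique {a, b, c}. A clique must lie in a single bag of any decomposition, so no decomposition can have width below 2. Combining the bounds, tw(G) = 2.

Treewidth 2.
One optimal decomposition is:
Bags: B1 = {a, b, c}
Tree: (single bag)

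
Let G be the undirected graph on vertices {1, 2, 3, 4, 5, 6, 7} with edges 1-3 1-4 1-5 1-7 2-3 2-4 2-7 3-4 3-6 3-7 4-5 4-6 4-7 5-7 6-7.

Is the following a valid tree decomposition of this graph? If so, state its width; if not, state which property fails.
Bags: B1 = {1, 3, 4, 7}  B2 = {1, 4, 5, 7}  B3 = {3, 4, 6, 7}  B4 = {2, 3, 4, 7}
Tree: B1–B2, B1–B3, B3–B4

Checking the three conditions: (i) the bags cover all of {1, 2, 3, 4, 5, 6, 7}; (ii) for each edge, some bag contains both endpoints; (iii) the bags containing any fixed vertex form a subtree. All hold, so the decomposition is valid with width 4 − 1 = 3.

Yes; width 3.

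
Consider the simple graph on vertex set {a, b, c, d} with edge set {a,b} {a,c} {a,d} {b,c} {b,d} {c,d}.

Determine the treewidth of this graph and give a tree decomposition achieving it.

A single bag containing all 4 vertices is trivially a valid decomposition of width 3. On the other hand G contains the 4-clique {a, b, c, d}. A clique must lie in a single bag of any decomposition, so no decomposition can have width below 3. Therefore the treewidth is 3.

Treewidth 3.
Bags: B1 = {a, b, c, d}
Tree: (single bag)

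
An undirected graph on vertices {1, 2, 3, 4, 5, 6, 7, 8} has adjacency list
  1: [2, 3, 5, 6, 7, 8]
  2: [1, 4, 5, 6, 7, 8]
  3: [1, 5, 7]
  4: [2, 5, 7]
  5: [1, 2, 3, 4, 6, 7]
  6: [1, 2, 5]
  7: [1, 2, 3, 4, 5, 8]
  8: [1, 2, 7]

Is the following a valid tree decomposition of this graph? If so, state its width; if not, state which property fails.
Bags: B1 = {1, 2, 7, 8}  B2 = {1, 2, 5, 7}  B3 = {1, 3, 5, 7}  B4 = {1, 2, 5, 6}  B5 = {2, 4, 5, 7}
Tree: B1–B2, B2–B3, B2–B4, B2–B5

Yes; width 3.

Every vertex of G appears in some bag (union = {1, 2, 3, 4, 5, 6, 7, 8}); every edge is covered by a bag; and for each vertex v the set of bags containing v is connected in the bag tree. The decomposition is therefore valid. The largest bag has 4 vertices, so the width is 3.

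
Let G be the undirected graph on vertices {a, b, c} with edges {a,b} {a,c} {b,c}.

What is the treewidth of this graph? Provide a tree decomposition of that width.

With just one bag of size 3, the width is 3 − 1 = 2, so tw(G) ≤ 2. Conversely, {a, b, c} is a clique of size 3, and the vertices of any clique must share a bag in every tree decomposition; so some bag has ≥ 3 vertices and tw(G) ≥ 2. Therefore the treewidth is 2.

Treewidth 2.
One optimal decomposition is:
Bags: B1 = {a, b, c}
Tree: (single bag)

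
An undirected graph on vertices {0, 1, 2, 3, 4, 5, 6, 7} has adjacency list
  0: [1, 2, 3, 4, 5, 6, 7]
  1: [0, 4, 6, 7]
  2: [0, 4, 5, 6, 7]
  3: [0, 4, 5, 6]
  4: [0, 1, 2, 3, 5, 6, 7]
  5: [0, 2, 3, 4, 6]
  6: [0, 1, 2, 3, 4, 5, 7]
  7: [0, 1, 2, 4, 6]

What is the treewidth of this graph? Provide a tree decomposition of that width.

Treewidth 4.
One such decomposition:
Bags: B1 = {0, 2, 4, 5, 6}  B2 = {0, 2, 4, 6, 7}  B3 = {0, 3, 4, 5, 6}  B4 = {0, 1, 4, 6, 7}
Tree: B1–B2, B1–B3, B2–B4

Every bag has size at most 5, so the width is 5 − 1 = 4 and tw(G) ≤ 4. On the other hand G contains the 5-clique {0, 1, 4, 6, 7}. A clique must lie in a single bag of any decomposition, so no decomposition can have width below 4. Combining the bounds, tw(G) = 4.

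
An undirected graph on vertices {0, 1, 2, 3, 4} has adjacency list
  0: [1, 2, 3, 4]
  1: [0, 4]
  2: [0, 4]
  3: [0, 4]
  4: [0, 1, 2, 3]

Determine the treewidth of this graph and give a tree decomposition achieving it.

Every bag has size at most 3, so the width is 3 − 1 = 2 and tw(G) ≤ 2. On the other hand G contains the 3-clique {0, 1, 4}. A clique must lie in a single bag of any decomposition, so no decomposition can have width below 2. The upper and lower bounds meet at 2, so that is the treewidth.

Treewidth 2.
One such decomposition:
Bags: B1 = {0, 1, 4}  B2 = {0, 2, 4}  B3 = {0, 3, 4}
Tree: B1–B2, B2–B3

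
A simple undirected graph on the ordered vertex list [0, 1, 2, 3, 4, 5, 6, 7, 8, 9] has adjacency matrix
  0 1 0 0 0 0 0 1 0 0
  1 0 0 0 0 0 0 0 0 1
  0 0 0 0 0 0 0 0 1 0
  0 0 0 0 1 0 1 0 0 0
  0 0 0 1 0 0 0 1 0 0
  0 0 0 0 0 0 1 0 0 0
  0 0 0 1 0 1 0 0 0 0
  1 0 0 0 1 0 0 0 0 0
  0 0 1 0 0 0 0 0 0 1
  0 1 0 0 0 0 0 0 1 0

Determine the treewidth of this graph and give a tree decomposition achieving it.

Treewidth 1.
One optimal decomposition is:
Bags: B1 = {5, 6}  B2 = {3, 6}  B3 = {3, 4}  B4 = {4, 7}  B5 = {0, 7}  B6 = {0, 1}  B7 = {1, 9}  B8 = {8, 9}  B9 = {2, 8}
Tree: B1–B2, B2–B3, B3–B4, B4–B5, B5–B6, B6–B7, B7–B8, B8–B9

Every bag has size at most 2, so the width is 2 − 1 = 1 and tw(G) ≤ 1. Since G has at least one edge (e.g. 5–6), it is not an edgeless graph, so tw(G) ≥ 1. Combining the bounds, tw(G) = 1.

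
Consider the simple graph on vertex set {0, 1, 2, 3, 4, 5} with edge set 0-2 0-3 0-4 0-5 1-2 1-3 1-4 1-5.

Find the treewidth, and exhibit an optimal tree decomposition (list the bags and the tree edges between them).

Treewidth 2.
Bags: B1 = {0, 1, 4}  B2 = {0, 1, 2}  B3 = {0, 1, 5}  B4 = {0, 1, 3}
Tree: B1–B2, B2–B3, B3–B4

Every bag has size at most 3, so the width is 3 − 1 = 2 and tw(G) ≤ 2. For the lower bound, G contains the cycle 1–4–0–2–1, so G is not a forest; only forests have treewidth ≤ 1, hence tw(G) ≥ 2. The upper and lower bounds meet at 2, so that is the treewidth.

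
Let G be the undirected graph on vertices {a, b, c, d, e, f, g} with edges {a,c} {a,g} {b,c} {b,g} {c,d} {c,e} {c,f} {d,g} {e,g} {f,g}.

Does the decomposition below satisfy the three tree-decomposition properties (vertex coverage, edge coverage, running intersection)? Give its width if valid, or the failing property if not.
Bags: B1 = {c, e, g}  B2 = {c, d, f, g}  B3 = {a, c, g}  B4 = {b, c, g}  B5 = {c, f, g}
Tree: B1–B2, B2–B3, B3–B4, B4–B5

No — bags containing vertex f are not connected in the tree.

A tree decomposition must satisfy three properties: every vertex lies in some bag; for every edge, both endpoints lie together in some bag; and for every vertex, the bags containing it form a connected subtree. Here bags containing vertex f are not connected in the tree, so the decomposition is invalid.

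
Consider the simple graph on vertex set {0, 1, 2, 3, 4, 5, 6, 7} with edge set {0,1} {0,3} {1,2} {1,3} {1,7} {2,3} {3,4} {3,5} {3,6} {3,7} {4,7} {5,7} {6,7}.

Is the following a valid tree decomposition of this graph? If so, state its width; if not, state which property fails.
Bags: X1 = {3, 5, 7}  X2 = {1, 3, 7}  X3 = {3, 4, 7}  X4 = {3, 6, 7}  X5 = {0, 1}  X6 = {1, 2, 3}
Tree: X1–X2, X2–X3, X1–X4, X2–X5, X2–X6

No — edge (3,0) lies in no bag.

A tree decomposition must satisfy three properties: every vertex lies in some bag; for every edge, both endpoints lie together in some bag; and for every vertex, the bags containing it form a connected subtree. Here edge (3,0) lies in no bag, so the decomposition is invalid.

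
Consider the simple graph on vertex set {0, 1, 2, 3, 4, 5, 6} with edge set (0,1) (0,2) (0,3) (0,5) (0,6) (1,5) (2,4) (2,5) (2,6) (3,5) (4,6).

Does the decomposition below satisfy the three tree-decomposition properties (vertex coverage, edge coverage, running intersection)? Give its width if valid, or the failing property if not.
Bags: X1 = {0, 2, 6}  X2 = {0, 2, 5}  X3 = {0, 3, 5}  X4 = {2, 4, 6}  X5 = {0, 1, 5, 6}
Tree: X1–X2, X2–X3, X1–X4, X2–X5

A tree decomposition must satisfy three properties: every vertex lies in some bag; for every edge, both endpoints lie together in some bag; and for every vertex, the bags containing it form a connected subtree. Here bags containing vertex 6 are not connected in the tree, so the decomposition is invalid.

No — bags containing vertex 6 are not connected in the tree.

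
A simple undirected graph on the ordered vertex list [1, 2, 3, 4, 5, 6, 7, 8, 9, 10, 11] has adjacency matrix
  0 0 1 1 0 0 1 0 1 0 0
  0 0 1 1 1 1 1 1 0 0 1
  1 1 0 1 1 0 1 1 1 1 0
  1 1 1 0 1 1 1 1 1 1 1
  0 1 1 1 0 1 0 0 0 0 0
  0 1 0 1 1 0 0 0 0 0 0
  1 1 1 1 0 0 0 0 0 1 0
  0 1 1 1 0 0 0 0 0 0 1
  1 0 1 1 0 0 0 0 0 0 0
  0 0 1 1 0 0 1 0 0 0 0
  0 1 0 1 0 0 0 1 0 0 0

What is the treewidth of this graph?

A width-3 tree decomposition is:
Bags: B1 = {2, 3, 4, 7}  B2 = {2, 3, 4, 5}  B3 = {3, 4, 7, 10}  B4 = {2, 4, 5, 6}  B5 = {2, 3, 4, 8}  B6 = {1, 3, 4, 7}  B7 = {1, 3, 4, 9}  B8 = {2, 4, 8, 11}
Tree: B1–B2, B1–B3, B2–B4, B1–B5, B3–B6, B6–B7, B5–B8
Every bag has size at most 4, so the width is 4 − 1 = 3 and tw(G) ≤ 3. For the lower bound, the 4 vertices {2, 4, 8, 11} are pairwise adjacent, and any tree decomposition puts a clique entirely inside one bag — forcing width ≥ 3. The upper and lower bounds meet at 3, so that is the treewidth.

3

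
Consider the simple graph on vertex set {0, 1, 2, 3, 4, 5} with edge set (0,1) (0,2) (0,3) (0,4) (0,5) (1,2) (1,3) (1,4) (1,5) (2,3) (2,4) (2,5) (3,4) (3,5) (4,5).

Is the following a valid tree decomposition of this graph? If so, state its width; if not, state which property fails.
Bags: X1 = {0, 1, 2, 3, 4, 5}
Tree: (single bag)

Yes; width 5.

Vertex coverage: the bags together contain {0, 1, 2, 3, 4, 5}, the full vertex set. Edge coverage: each edge of G has both endpoints in at least one bag. Running intersection: for every vertex, the bags containing it form a connected subtree. All three properties hold, so this is a valid tree decomposition of width max|bag| − 1 = 5, and hence tw(G) ≤ 5.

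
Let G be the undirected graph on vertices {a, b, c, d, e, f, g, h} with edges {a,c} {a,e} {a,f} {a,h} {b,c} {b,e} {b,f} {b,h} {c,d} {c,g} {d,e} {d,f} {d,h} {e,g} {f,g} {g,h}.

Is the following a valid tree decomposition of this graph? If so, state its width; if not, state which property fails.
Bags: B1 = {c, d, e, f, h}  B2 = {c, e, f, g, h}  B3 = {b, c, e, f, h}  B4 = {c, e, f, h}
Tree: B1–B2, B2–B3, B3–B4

A tree decomposition must satisfy three properties: every vertex lies in some bag; for every edge, both endpoints lie together in some bag; and for every vertex, the bags containing it form a connected subtree. Here vertex a appears in no bag, so the decomposition is invalid.

No — vertex a appears in no bag.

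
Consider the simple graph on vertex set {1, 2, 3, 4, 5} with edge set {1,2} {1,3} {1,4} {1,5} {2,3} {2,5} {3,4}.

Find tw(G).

A width-2 tree decomposition is:
Bags: B1 = {1, 2, 3}  B2 = {1, 2, 5}  B3 = {1, 3, 4}
Tree: B1–B2, B1–B3
Each bag holds 3 vertices, so the decomposition has width 2, which upper-bounds the treewidth. For the lower bound, the 3 vertices {1, 2, 3} are pairwise adjacent, and any tree decomposition puts a clique entirely inside one bag — forcing width ≥ 2. Therefore the treewidth is 2.

2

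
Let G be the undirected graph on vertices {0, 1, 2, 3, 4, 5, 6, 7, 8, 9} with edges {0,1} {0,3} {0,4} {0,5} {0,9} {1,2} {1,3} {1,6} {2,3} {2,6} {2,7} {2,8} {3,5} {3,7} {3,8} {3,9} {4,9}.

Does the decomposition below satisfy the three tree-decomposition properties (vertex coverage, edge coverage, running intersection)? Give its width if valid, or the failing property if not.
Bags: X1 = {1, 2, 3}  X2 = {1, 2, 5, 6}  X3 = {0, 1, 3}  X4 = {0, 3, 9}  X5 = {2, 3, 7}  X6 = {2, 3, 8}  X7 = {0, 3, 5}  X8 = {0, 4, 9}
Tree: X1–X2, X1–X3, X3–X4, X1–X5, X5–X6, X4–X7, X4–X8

A tree decomposition must satisfy three properties: every vertex lies in some bag; for every edge, both endpoints lie together in some bag; and for every vertex, the bags containing it form a connected subtree. Here bags containing vertex 5 are not connected in the tree, so the decomposition is invalid.

No — bags containing vertex 5 are not connected in the tree.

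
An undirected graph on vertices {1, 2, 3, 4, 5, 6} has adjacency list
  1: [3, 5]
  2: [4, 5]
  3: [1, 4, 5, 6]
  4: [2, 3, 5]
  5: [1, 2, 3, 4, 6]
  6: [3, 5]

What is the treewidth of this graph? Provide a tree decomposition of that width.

The largest bag has 3 vertices, giving width 2; this decomposition certifies tw(G) ≤ 2. Conversely, {2, 4, 5} is a clique of size 3, and the vertices of any clique must share a bag in every tree decomposition; so some bag has ≥ 3 vertices and tw(G) ≥ 2. The upper and lower bounds meet at 2, so that is the treewidth.

Treewidth 2.
Bags: B1 = {1, 3, 5}  B2 = {3, 4, 5}  B3 = {2, 4, 5}  B4 = {3, 5, 6}
Tree: B1–B2, B2–B3, B1–B4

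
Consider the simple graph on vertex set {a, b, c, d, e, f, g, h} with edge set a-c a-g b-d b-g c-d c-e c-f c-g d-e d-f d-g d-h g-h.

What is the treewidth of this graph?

A width-2 tree decomposition is:
Bags: B1 = {c, d, g}  B2 = {c, d, e}  B3 = {d, g, h}  B4 = {b, d, g}  B5 = {c, d, f}  B6 = {a, c, g}
Tree: B1–B2, B1–B3, B1–B4, B1–B5, B1–B6
The largest bag has 3 vertices, giving width 2; this decomposition certifies tw(G) ≤ 2. Conversely, {d, g, h} is a clique of size 3, and the vertices of any clique must share a bag in every tree decomposition; so some bag has ≥ 3 vertices and tw(G) ≥ 2. Combining the bounds, tw(G) = 2.

2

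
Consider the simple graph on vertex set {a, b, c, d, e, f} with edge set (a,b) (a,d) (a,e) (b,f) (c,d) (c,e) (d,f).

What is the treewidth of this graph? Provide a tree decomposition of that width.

Each bag holds 3 vertices, so the decomposition has width 2, which upper-bounds the treewidth. For the lower bound, G contains the cycle e–c–d–a–e, so G is not a forest; only forests have treewidth ≤ 1, hence tw(G) ≥ 2. Hence tw(G) = 2 exactly.

Treewidth 2.
One such decomposition:
Bags: B1 = {a, c, e}  B2 = {a, c, d}  B3 = {a, b, d}  B4 = {b, d, f}
Tree: B1–B2, B2–B3, B3–B4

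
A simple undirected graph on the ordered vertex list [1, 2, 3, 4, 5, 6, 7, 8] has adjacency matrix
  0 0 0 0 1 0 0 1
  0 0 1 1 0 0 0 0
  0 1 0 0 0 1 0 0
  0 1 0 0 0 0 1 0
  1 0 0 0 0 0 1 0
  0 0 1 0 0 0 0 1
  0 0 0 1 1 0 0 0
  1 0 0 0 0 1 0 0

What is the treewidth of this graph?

A width-2 tree decomposition is:
Bags: B1 = {2, 3, 4}  B2 = {3, 4, 6}  B3 = {4, 6, 8}  B4 = {1, 4, 8}  B5 = {1, 4, 5}  B6 = {4, 5, 7}
Tree: B1–B2, B2–B3, B3–B4, B4–B5, B5–B6
The largest bag has 3 vertices, giving width 2; this decomposition certifies tw(G) ≤ 2. For the lower bound, G contains the cycle 4–2–3–6–8–1–5–7–4, so G is not a forest; only forests have treewidth ≤ 1, hence tw(G) ≥ 2. Combining the bounds, tw(G) = 2.

2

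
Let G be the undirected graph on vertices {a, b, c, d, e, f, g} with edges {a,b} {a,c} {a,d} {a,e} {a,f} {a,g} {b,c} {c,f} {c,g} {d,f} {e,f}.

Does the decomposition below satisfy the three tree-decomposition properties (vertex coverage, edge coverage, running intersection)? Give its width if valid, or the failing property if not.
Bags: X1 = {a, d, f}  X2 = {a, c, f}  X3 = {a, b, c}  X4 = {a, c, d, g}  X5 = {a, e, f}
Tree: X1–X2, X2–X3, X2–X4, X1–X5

A tree decomposition must satisfy three properties: every vertex lies in some bag; for every edge, both endpoints lie together in some bag; and for every vertex, the bags containing it form a connected subtree. Here bags containing vertex d are not connected in the tree, so the decomposition is invalid.

No — bags containing vertex d are not connected in the tree.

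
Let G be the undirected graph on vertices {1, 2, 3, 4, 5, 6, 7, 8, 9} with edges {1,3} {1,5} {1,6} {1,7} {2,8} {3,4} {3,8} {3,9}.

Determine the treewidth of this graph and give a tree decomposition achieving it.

Every bag has size at most 2, so the width is 2 − 1 = 1 and tw(G) ≤ 1. G has an edge, so its treewidth is at least 1. Hence tw(G) = 1 exactly.

Treewidth 1.
One optimal decomposition is:
Bags: B1 = {1, 5}  B2 = {1, 3}  B3 = {3, 4}  B4 = {3, 8}  B5 = {1, 6}  B6 = {2, 8}  B7 = {1, 7}  B8 = {3, 9}
Tree: B1–B2, B2–B3, B2–B4, B1–B5, B4–B6, B5–B7, B2–B8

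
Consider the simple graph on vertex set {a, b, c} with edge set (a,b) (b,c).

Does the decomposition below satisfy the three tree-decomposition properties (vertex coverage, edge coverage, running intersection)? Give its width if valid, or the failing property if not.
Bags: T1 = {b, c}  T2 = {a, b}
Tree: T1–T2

Yes; width 1.

Every vertex of G appears in some bag (union = {a, b, c}); every edge is covered by a bag; and for each vertex v the set of bags containing v is connected in the bag tree. The decomposition is therefore valid. The largest bag has 2 vertices, so the width is 1.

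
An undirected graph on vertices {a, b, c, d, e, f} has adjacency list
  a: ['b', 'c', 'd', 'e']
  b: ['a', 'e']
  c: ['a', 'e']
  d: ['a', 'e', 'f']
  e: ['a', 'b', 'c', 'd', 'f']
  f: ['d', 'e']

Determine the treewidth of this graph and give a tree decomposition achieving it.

Each bag holds 3 vertices, so the decomposition has width 2, which upper-bounds the treewidth. On the other hand G contains the 3-clique {a, d, e}. A clique must lie in a single bag of any decomposition, so no decomposition can have width below 2. Combining the bounds, tw(G) = 2.

Treewidth 2.
Bags: B1 = {a, d, e}  B2 = {a, c, e}  B3 = {a, b, e}  B4 = {d, e, f}
Tree: B1–B2, B2–B3, B1–B4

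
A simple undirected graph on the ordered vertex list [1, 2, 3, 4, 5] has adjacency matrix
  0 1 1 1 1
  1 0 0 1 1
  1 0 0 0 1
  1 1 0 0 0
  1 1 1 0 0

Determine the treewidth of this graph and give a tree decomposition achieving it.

Treewidth 2.
Bags: B1 = {1, 2, 4}  B2 = {1, 2, 5}  B3 = {1, 3, 5}
Tree: B1–B2, B2–B3

Each bag holds 3 vertices, so the decomposition has width 2, which upper-bounds the treewidth. On the other hand G contains the 3-clique {1, 2, 4}. A clique must lie in a single bag of any decomposition, so no decomposition can have width below 2. Hence tw(G) = 2 exactly.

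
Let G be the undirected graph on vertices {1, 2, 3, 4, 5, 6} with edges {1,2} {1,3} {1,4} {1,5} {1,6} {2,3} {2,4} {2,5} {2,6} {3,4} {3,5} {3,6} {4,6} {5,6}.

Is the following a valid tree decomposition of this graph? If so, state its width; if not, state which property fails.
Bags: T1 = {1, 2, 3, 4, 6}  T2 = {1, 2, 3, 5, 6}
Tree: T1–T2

Every vertex of G appears in some bag (union = {1, 2, 3, 4, 5, 6}); every edge is covered by a bag; and for each vertex v the set of bags containing v is connected in the bag tree. The decomposition is therefore valid. The largest bag has 5 vertices, so the width is 4.

Yes; width 4.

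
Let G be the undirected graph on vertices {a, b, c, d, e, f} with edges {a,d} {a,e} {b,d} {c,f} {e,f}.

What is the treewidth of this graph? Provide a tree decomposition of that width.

Treewidth 1.
Bags: B1 = {c, f}  B2 = {e, f}  B3 = {a, e}  B4 = {a, d}  B5 = {b, d}
Tree: B1–B2, B2–B3, B3–B4, B4–B5

Every bag has size at most 2, so the width is 2 − 1 = 1 and tw(G) ≤ 1. Since G has at least one edge (e.g. c–f), it is not an edgeless graph, so tw(G) ≥ 1. The upper and lower bounds meet at 1, so that is the treewidth.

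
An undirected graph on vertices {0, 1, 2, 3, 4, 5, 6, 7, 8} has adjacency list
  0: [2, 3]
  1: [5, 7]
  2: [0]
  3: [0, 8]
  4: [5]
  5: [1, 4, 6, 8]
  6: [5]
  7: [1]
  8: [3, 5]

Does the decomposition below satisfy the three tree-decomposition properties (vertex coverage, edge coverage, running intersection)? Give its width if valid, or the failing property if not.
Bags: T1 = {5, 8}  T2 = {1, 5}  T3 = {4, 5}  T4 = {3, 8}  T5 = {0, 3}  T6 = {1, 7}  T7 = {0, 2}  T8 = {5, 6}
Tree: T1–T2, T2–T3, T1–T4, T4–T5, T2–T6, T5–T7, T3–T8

Yes; width 1.

Every vertex of G appears in some bag (union = {0, 1, 2, 3, 4, 5, 6, 7, 8}); every edge is covered by a bag; and for each vertex v the set of bags containing v is connected in the bag tree. The decomposition is therefore valid. The largest bag has 2 vertices, so the width is 1.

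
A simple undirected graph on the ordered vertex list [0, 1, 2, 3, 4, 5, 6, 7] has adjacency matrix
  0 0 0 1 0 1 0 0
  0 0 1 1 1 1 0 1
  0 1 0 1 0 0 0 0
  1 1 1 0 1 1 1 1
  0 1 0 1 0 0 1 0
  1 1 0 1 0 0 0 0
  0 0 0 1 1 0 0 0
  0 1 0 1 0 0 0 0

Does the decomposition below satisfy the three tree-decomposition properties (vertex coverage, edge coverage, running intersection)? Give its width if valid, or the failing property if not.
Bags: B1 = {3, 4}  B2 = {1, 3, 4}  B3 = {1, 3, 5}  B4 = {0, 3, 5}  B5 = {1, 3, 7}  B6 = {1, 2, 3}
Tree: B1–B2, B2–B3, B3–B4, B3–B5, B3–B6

A tree decomposition must satisfy three properties: every vertex lies in some bag; for every edge, both endpoints lie together in some bag; and for every vertex, the bags containing it form a connected subtree. Here vertex 6 appears in no bag, so the decomposition is invalid.

No — vertex 6 appears in no bag.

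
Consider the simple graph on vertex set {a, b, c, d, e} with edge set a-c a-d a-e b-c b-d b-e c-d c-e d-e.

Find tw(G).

A width-3 tree decomposition is:
Bags: B1 = {b, c, d, e}  B2 = {a, c, d, e}
Tree: B1–B2
Each bag holds 4 vertices, so the decomposition has width 3, which upper-bounds the treewidth. On the other hand G contains the 4-clique {a, c, d, e}. A clique must lie in a single bag of any decomposition, so no decomposition can have width below 3. The upper and lower bounds meet at 3, so that is the treewidth.

3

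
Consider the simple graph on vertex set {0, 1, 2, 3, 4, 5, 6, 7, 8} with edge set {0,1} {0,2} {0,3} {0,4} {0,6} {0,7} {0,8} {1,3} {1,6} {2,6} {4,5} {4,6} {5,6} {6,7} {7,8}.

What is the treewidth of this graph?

2

A width-2 tree decomposition is:
Bags: B1 = {0, 2, 6}  B2 = {0, 6, 7}  B3 = {0, 4, 6}  B4 = {0, 7, 8}  B5 = {0, 1, 6}  B6 = {0, 1, 3}  B7 = {4, 5, 6}
Tree: B1–B2, B2–B3, B2–B4, B2–B5, B5–B6, B3–B7
Each bag holds 3 vertices, so the decomposition has width 2, which upper-bounds the treewidth. On the other hand G contains the 3-clique {0, 7, 8}. A clique must lie in a single bag of any decomposition, so no decomposition can have width below 2. The upper and lower bounds meet at 2, so that is the treewidth.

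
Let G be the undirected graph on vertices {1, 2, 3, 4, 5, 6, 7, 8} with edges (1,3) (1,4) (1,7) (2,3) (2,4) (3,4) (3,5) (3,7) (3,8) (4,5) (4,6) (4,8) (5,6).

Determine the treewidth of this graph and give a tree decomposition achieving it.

Treewidth 2.
One optimal decomposition is:
Bags: B1 = {3, 4, 5}  B2 = {3, 4, 8}  B3 = {1, 3, 4}  B4 = {4, 5, 6}  B5 = {2, 3, 4}  B6 = {1, 3, 7}
Tree: B1–B2, B2–B3, B1–B4, B1–B5, B3–B6

Each bag holds 3 vertices, so the decomposition has width 2, which upper-bounds the treewidth. For the lower bound, the 3 vertices {3, 4, 8} are pairwise adjacent, and any tree decomposition puts a clique entirely inside one bag — forcing width ≥ 2. Hence tw(G) = 2 exactly.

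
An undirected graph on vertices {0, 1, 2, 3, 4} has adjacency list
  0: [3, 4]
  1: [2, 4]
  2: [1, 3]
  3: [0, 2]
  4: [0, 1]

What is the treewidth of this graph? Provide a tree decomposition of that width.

Treewidth 2.
One such decomposition:
Bags: B1 = {1, 2, 3}  B2 = {0, 1, 3}  B3 = {0, 1, 4}
Tree: B1–B2, B2–B3

Each bag holds 3 vertices, so the decomposition has width 2, which upper-bounds the treewidth. For the lower bound, G contains the cycle 1–2–3–0–4–1, so G is not a forest; only forests have treewidth ≤ 1, hence tw(G) ≥ 2. Therefore the treewidth is 2.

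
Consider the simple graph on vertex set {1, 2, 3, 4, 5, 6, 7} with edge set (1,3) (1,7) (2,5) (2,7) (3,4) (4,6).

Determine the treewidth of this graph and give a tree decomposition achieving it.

Treewidth 1.
One such decomposition:
Bags: B1 = {2, 5}  B2 = {2, 7}  B3 = {1, 7}  B4 = {1, 3}  B5 = {3, 4}  B6 = {4, 6}
Tree: B1–B2, B2–B3, B3–B4, B4–B5, B5–B6

Each bag holds 2 vertices, so the decomposition has width 1, which upper-bounds the treewidth. Since G has at least one edge (e.g. 5–2), it is not an edgeless graph, so tw(G) ≥ 1. The upper and lower bounds meet at 1, so that is the treewidth.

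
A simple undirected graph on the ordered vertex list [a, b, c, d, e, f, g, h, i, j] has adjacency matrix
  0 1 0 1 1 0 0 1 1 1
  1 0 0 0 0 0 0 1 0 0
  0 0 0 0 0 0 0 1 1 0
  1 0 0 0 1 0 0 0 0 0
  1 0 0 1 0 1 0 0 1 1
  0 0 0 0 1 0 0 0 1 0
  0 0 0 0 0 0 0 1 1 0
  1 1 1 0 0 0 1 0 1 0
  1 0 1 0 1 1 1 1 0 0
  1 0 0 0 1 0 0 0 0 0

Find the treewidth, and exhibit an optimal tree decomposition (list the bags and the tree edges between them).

Every bag has size at most 3, so the width is 3 − 1 = 2 and tw(G) ≤ 2. On the other hand G contains the 3-clique {a, d, e}. A clique must lie in a single bag of any decomposition, so no decomposition can have width below 2. Therefore the treewidth is 2.

Treewidth 2.
One such decomposition:
Bags: B1 = {a, b, h}  B2 = {a, h, i}  B3 = {a, e, i}  B4 = {a, d, e}  B5 = {g, h, i}  B6 = {e, f, i}  B7 = {a, e, j}  B8 = {c, h, i}
Tree: B1–B2, B2–B3, B3–B4, B2–B5, B3–B6, B3–B7, B2–B8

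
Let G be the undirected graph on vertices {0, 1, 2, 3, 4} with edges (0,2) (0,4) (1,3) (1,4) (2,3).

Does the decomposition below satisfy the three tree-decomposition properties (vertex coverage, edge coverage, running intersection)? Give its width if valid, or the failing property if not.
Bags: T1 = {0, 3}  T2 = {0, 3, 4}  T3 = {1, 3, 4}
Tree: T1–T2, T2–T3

A tree decomposition must satisfy three properties: every vertex lies in some bag; for every edge, both endpoints lie together in some bag; and for every vertex, the bags containing it form a connected subtree. Here vertex 2 appears in no bag, so the decomposition is invalid.

No — vertex 2 appears in no bag.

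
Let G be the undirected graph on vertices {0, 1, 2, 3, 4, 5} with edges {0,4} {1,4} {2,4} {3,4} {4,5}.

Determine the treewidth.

1

A width-1 tree decomposition is:
Bags: B1 = {1, 4}  B2 = {4, 5}  B3 = {2, 4}  B4 = {0, 4}  B5 = {3, 4}
Tree: B1–B2, B2–B3, B2–B4, B1–B5
Each bag holds 2 vertices, so the decomposition has width 1, which upper-bounds the treewidth. Any graph with an edge has treewidth ≥ 1, and G has the edge 1–4. The upper and lower bounds meet at 1, so that is the treewidth.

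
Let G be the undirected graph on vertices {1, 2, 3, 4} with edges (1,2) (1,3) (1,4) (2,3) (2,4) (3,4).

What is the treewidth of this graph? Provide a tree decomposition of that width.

A single bag containing all 4 vertices is trivially a valid decomposition of width 3. For the lower bound, the 4 vertices {1, 2, 3, 4} are pairwise adjacent, and any tree decomposition puts a clique entirely inside one bag — forcing width ≥ 3. Therefore the treewidth is 3.

Treewidth 3.
One optimal decomposition is:
Bags: B1 = {1, 2, 3, 4}
Tree: (single bag)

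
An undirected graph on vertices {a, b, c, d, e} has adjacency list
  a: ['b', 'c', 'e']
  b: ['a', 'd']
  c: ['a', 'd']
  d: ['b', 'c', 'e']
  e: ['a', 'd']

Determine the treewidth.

A width-2 tree decomposition is:
Bags: B1 = {a, b, d}  B2 = {a, c, d}  B3 = {a, d, e}
Tree: B1–B2, B2–B3
Each bag holds 3 vertices, so the decomposition has width 2, which upper-bounds the treewidth. Since a–b–d–c–a is a cycle in G, G is not acyclic. Forests are exactly the graphs of treewidth ≤ 1, so tw(G) ≥ 2. Therefore the treewidth is 2.

2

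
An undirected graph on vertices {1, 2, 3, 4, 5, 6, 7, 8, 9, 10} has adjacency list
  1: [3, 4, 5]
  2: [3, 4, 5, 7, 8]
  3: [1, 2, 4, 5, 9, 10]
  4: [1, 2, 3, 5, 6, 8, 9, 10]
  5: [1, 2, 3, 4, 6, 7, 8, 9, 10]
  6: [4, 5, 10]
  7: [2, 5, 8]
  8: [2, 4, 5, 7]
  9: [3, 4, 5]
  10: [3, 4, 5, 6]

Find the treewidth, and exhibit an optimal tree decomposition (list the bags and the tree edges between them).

Treewidth 3.
One such decomposition:
Bags: B1 = {2, 3, 4, 5}  B2 = {3, 4, 5, 10}  B3 = {1, 3, 4, 5}  B4 = {2, 4, 5, 8}  B5 = {2, 5, 7, 8}  B6 = {4, 5, 6, 10}  B7 = {3, 4, 5, 9}
Tree: B1–B2, B2–B3, B1–B4, B4–B5, B2–B6, B3–B7

Every bag has size at most 4, so the width is 4 − 1 = 3 and tw(G) ≤ 3. Conversely, {2, 4, 5, 8} is a clique of size 4, and the vertices of any clique must share a bag in every tree decomposition; so some bag has ≥ 4 vertices and tw(G) ≥ 3. Hence tw(G) = 3 exactly.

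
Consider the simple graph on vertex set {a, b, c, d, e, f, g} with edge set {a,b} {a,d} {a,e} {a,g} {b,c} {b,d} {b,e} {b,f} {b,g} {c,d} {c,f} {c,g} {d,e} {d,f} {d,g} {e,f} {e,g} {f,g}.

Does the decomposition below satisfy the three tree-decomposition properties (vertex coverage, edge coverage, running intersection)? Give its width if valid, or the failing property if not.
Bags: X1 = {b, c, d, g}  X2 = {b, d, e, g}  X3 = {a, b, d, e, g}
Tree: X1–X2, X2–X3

A tree decomposition must satisfy three properties: every vertex lies in some bag; for every edge, both endpoints lie together in some bag; and for every vertex, the bags containing it form a connected subtree. Here vertex f appears in no bag, so the decomposition is invalid.

No — vertex f appears in no bag.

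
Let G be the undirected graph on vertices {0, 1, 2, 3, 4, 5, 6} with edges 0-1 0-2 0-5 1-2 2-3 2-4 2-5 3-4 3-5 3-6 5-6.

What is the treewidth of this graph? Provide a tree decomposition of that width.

Every bag has size at most 3, so the width is 3 − 1 = 2 and tw(G) ≤ 2. Conversely, {0, 1, 2} is a clique of size 3, and the vertices of any clique must share a bag in every tree decomposition; so some bag has ≥ 3 vertices and tw(G) ≥ 2. Hence tw(G) = 2 exactly.

Treewidth 2.
One optimal decomposition is:
Bags: B1 = {3, 5, 6}  B2 = {2, 3, 5}  B3 = {2, 3, 4}  B4 = {0, 2, 5}  B5 = {0, 1, 2}
Tree: B1–B2, B2–B3, B2–B4, B4–B5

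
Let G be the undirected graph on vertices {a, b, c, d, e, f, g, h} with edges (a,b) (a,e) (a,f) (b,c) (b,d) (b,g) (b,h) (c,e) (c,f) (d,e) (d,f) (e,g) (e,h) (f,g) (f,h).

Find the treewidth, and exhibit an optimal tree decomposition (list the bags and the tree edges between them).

Treewidth 3.
One optimal decomposition is:
Bags: B1 = {b, c, e, f}  B2 = {b, e, f, h}  B3 = {b, e, f, g}  B4 = {b, d, e, f}  B5 = {a, b, e, f}
Tree: B1–B2, B2–B3, B3–B4, B4–B5

The largest bag has 4 vertices, giving width 3; this decomposition certifies tw(G) ≤ 3. For the lower bound: the 4 vertex sets {b,c}, {e,h}, {f}, {g} are disjoint, each induces a connected subgraph, and every pair is joined by at least one edge of G. Contracting each set to a single vertex therefore yields K_{4} as a minor, and since treewidth is minor-monotone, tw(G) ≥ tw(K_{4}) = 3. Combining the bounds, tw(G) = 3.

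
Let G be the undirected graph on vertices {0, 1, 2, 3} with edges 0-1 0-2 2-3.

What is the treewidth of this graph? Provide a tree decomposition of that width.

Every bag has size at most 2, so the width is 2 − 1 = 1 and tw(G) ≤ 1. Any graph with an edge has treewidth ≥ 1, and G has the edge 3–2. Therefore the treewidth is 1.

Treewidth 1.
One optimal decomposition is:
Bags: B1 = {2, 3}  B2 = {0, 2}  B3 = {0, 1}
Tree: B1–B2, B2–B3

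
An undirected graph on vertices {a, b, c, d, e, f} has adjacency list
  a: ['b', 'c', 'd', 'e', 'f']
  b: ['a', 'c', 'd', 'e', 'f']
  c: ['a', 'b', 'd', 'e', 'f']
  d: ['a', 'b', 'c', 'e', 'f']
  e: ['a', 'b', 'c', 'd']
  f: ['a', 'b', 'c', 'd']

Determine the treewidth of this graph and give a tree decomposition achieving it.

Each bag holds 5 vertices, so the decomposition has width 4, which upper-bounds the treewidth. On the other hand G contains the 5-clique {a, b, c, d, e}. A clique must lie in a single bag of any decomposition, so no decomposition can have width below 4. Therefore the treewidth is 4.

Treewidth 4.
One such decomposition:
Bags: B1 = {a, b, c, d, e}  B2 = {a, b, c, d, f}
Tree: B1–B2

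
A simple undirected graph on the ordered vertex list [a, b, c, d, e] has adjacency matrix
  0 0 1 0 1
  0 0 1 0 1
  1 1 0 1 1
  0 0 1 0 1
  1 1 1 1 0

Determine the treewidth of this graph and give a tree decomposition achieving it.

Each bag holds 3 vertices, so the decomposition has width 2, which upper-bounds the treewidth. Conversely, {c, d, e} is a clique of size 3, and the vertices of any clique must share a bag in every tree decomposition; so some bag has ≥ 3 vertices and tw(G) ≥ 2. The upper and lower bounds meet at 2, so that is the treewidth.

Treewidth 2.
Bags: B1 = {a, c, e}  B2 = {b, c, e}  B3 = {c, d, e}
Tree: B1–B2, B1–B3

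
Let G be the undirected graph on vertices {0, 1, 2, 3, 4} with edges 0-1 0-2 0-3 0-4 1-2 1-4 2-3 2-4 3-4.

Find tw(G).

3

A width-3 tree decomposition is:
Bags: B1 = {0, 2, 3, 4}  B2 = {0, 1, 2, 4}
Tree: B1–B2
Each bag holds 4 vertices, so the decomposition has width 3, which upper-bounds the treewidth. Conversely, {0, 1, 2, 4} is a clique of size 4, and the vertices of any clique must share a bag in every tree decomposition; so some bag has ≥ 4 vertices and tw(G) ≥ 3. Hence tw(G) = 3 exactly.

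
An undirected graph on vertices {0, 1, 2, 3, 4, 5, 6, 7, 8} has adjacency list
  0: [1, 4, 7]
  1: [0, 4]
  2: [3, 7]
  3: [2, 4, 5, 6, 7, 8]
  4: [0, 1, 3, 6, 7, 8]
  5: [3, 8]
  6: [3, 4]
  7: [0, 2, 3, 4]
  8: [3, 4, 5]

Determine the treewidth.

2

A width-2 tree decomposition is:
Bags: B1 = {0, 4, 7}  B2 = {3, 4, 7}  B3 = {3, 4, 8}  B4 = {3, 4, 6}  B5 = {0, 1, 4}  B6 = {3, 5, 8}  B7 = {2, 3, 7}
Tree: B1–B2, B2–B3, B2–B4, B1–B5, B3–B6, B2–B7
Every bag has size at most 3, so the width is 3 − 1 = 2 and tw(G) ≤ 2. Conversely, {0, 1, 4} is a clique of size 3, and the vertices of any clique must share a bag in every tree decomposition; so some bag has ≥ 3 vertices and tw(G) ≥ 2. Hence tw(G) = 2 exactly.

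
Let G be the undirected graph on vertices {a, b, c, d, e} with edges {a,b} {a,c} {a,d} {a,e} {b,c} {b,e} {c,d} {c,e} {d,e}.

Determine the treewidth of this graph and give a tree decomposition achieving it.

Treewidth 3.
Bags: B1 = {a, c, d, e}  B2 = {a, b, c, e}
Tree: B1–B2

Each bag holds 4 vertices, so the decomposition has width 3, which upper-bounds the treewidth. For the lower bound, the 4 vertices {a, c, d, e} are pairwise adjacent, and any tree decomposition puts a clique entirely inside one bag — forcing width ≥ 3. The upper and lower bounds meet at 3, so that is the treewidth.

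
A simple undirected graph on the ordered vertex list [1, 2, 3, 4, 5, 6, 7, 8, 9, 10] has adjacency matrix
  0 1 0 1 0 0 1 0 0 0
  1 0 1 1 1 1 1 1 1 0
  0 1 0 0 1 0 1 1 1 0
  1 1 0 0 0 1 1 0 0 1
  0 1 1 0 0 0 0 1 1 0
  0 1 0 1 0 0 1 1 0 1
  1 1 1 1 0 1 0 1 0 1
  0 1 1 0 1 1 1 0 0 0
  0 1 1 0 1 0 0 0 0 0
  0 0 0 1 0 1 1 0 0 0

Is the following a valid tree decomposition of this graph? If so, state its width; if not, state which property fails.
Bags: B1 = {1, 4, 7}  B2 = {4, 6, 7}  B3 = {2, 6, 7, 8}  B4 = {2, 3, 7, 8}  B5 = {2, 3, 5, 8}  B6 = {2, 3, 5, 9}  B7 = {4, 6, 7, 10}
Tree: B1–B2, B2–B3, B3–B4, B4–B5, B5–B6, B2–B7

A tree decomposition must satisfy three properties: every vertex lies in some bag; for every edge, both endpoints lie together in some bag; and for every vertex, the bags containing it form a connected subtree. Here edge (2,1) lies in no bag, so the decomposition is invalid.

No — edge (2,1) lies in no bag.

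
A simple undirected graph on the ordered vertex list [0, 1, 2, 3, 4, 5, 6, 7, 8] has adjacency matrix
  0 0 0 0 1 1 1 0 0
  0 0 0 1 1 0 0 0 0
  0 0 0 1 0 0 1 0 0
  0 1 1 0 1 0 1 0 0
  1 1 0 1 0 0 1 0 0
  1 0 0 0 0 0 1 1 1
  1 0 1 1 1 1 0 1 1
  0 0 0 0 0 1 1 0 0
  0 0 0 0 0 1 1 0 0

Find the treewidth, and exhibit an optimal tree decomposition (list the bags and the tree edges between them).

The largest bag has 3 vertices, giving width 2; this decomposition certifies tw(G) ≤ 2. On the other hand G contains the 3-clique {1, 3, 4}. A clique must lie in a single bag of any decomposition, so no decomposition can have width below 2. Therefore the treewidth is 2.

Treewidth 2.
One optimal decomposition is:
Bags: B1 = {0, 4, 6}  B2 = {3, 4, 6}  B3 = {0, 5, 6}  B4 = {5, 6, 8}  B5 = {2, 3, 6}  B6 = {1, 3, 4}  B7 = {5, 6, 7}
Tree: B1–B2, B1–B3, B3–B4, B2–B5, B2–B6, B4–B7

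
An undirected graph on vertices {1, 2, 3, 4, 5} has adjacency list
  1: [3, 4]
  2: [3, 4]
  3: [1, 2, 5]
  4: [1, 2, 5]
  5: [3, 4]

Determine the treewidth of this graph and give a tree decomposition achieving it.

Every bag has size at most 3, so the width is 3 − 1 = 2 and tw(G) ≤ 2. For the lower bound, G contains the cycle 4–2–3–1–4, so G is not a forest; only forests have treewidth ≤ 1, hence tw(G) ≥ 2. Combining the bounds, tw(G) = 2.

Treewidth 2.
One optimal decomposition is:
Bags: B1 = {2, 3, 4}  B2 = {1, 3, 4}  B3 = {3, 4, 5}
Tree: B1–B2, B2–B3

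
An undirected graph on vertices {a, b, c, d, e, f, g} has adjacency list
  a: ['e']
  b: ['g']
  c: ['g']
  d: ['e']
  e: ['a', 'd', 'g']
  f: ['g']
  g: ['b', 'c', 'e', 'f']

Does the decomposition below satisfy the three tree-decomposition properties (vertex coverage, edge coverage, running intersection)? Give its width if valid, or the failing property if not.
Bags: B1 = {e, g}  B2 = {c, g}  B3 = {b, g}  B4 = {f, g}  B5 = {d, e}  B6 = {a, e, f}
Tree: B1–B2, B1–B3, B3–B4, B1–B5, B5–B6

No — bags containing vertex f are not connected in the tree.

A tree decomposition must satisfy three properties: every vertex lies in some bag; for every edge, both endpoints lie together in some bag; and for every vertex, the bags containing it form a connected subtree. Here bags containing vertex f are not connected in the tree, so the decomposition is invalid.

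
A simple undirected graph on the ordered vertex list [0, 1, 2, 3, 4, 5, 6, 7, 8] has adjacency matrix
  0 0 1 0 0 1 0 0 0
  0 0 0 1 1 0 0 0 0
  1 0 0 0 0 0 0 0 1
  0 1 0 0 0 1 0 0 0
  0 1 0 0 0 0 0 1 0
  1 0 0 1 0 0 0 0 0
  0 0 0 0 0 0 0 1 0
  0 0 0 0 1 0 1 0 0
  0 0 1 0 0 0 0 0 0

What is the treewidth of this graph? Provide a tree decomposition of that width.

Treewidth 1.
One such decomposition:
Bags: B1 = {6, 7}  B2 = {4, 7}  B3 = {1, 4}  B4 = {1, 3}  B5 = {3, 5}  B6 = {0, 5}  B7 = {0, 2}  B8 = {2, 8}
Tree: B1–B2, B2–B3, B3–B4, B4–B5, B5–B6, B6–B7, B7–B8

Each bag holds 2 vertices, so the decomposition has width 1, which upper-bounds the treewidth. Any graph with an edge has treewidth ≥ 1, and G has the edge 6–7. Combining the bounds, tw(G) = 1.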